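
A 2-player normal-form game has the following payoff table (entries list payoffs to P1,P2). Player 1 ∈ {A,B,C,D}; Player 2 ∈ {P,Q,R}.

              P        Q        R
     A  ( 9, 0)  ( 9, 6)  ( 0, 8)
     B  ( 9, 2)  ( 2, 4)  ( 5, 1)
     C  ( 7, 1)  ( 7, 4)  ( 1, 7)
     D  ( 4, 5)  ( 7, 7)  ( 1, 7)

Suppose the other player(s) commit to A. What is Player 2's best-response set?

u_2(P vs A) = 0
u_2(Q vs A) = 6
u_2(R vs A) = 8
max payoff 8 at {R}

argmax u_2 = {R}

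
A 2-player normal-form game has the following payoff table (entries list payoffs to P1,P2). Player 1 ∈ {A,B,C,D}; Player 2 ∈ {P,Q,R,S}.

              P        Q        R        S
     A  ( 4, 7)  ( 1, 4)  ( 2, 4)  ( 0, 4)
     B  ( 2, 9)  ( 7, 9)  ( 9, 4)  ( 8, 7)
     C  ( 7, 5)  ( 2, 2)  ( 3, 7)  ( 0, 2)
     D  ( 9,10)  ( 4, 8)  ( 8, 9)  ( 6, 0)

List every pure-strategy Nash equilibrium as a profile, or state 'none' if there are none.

(A,P): not NE [P1→D gives 9>4]
(A,Q): not NE [P1→B gives 7>1; P2→P gives 7>4]
(A,R): not NE [P1→B gives 9>2; P2→P gives 7>4]
(A,S): not NE [P1→B gives 8>0; P2→P gives 7>4]
(B,P): not NE [P1→D gives 9>2]
(B,Q): NE
(B,R): not NE [P2→Q gives 9>4]
(B,S): not NE [P2→Q gives 9>7]
(C,P): not NE [P1→D gives 9>7; P2→R gives 7>5]
(C,Q): not NE [P1→B gives 7>2; P2→R gives 7>2]
(C,R): not NE [P1→B gives 9>3]
(C,S): not NE [P1→B gives 8>0; P2→R gives 7>2]
(D,P): NE
(D,Q): not NE [P1→B gives 7>4; P2→P gives 10>8]
(D,R): not NE [P1→B gives 9>8; P2→P gives 10>9]
(D,S): not NE [P1→B gives 8>6; P2→P gives 10>0]

NE set: (B,Q), (D,P)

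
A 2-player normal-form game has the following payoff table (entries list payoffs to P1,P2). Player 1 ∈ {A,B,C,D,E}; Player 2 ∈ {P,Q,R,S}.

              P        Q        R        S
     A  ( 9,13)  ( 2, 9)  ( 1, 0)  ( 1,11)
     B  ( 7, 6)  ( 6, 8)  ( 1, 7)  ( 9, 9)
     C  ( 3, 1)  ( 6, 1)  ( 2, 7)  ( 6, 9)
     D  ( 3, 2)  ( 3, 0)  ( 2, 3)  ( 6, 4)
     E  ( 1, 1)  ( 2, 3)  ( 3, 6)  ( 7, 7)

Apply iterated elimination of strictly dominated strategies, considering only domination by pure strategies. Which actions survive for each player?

Survivors P1:{A,B} P2:{P,S}

P2 drop Q (S beats it: A:11>9 B:9>8 C:9>1 D:4>0 E:7>3)
P2 drop R (S beats it: A:11>0 B:9>7 C:9>7 D:4>3 E:7>6)
P1 drop C (B beats it: P:7>3 S:9>6)
P1 drop D (B beats it: P:7>3 S:9>6)
P1 drop E (B beats it: P:7>1 S:9>7)
P1→{A,B} P2→{P,S}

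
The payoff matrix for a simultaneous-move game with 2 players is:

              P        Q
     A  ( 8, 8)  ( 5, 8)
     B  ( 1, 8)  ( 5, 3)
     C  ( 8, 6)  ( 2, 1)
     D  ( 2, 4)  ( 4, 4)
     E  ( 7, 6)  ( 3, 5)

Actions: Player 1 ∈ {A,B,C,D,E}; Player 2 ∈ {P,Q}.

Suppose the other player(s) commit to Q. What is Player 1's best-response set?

u_1(A vs Q) = 5
u_1(B vs Q) = 5
u_1(C vs Q) = 2
u_1(D vs Q) = 4
u_1(E vs Q) = 3
max payoff 5 at {A,B}

argmax u_1 = {A,B}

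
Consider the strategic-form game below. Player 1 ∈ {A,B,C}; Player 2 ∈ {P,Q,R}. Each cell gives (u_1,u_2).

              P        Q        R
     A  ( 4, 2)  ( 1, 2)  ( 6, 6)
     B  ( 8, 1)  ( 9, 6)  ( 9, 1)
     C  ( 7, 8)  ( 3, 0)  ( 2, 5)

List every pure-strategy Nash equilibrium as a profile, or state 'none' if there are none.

(A,P): not NE [P1→B gives 8>4; P2→R gives 6>2]
(A,Q): not NE [P1→B gives 9>1; P2→R gives 6>2]
(A,R): not NE [P1→B gives 9>6]
(B,P): not NE [P2→Q gives 6>1]
(B,Q): NE
(B,R): not NE [P2→Q gives 6>1]
(C,P): not NE [P1→B gives 8>7]
(C,Q): not NE [P1→B gives 9>3; P2→P gives 8>0]
(C,R): not NE [P1→B gives 9>2; P2→P gives 8>5]

PSNE = {(B,Q)}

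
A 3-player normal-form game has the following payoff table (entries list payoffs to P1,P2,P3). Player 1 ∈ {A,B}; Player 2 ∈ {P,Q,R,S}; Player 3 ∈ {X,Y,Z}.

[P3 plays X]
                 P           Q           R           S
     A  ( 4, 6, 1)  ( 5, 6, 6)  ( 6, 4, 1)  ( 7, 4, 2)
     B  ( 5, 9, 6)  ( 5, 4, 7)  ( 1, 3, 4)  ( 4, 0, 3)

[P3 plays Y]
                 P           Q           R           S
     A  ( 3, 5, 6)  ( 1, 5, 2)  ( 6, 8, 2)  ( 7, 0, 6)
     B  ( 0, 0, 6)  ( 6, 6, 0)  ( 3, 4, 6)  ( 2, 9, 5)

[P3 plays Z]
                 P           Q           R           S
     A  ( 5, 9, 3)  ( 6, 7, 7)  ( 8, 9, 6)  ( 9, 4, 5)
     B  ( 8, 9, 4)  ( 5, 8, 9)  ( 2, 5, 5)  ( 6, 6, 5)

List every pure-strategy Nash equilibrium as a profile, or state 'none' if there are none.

NE set: (A,R,Z), (B,P,X)

(A,P,X): not NE [P1→B gives 5>4; P3→Y gives 6>1]
(A,P,Y): not NE [P2→R gives 8>5]
(A,P,Z): not NE [P1→B gives 8>5; P3→Y gives 6>3]
(A,Q,X): not NE [P3→Z gives 7>6]
(A,Q,Y): not NE [P1→B gives 6>1; P2→R gives 8>5; P3→Z gives 7>2]
(A,Q,Z): not NE [P2→R gives 9>7]
(A,R,X): not NE [P2→Q gives 6>4; P3→Z gives 6>1]
(A,R,Y): not NE [P3→Z gives 6>2]
(A,R,Z): NE
(A,S,X): not NE [P2→Q gives 6>4; P3→Y gives 6>2]
(A,S,Y): not NE [P2→R gives 8>0]
(A,S,Z): not NE [P2→R gives 9>4; P3→Y gives 6>5]
(B,P,X): NE
(B,P,Y): not NE [P1→A gives 3>0; P2→S gives 9>0]
(B,P,Z): not NE [P3→Y gives 6>4]
(B,Q,X): not NE [P2→P gives 9>4; P3→Z gives 9>7]
(B,Q,Y): not NE [P2→S gives 9>6; P3→Z gives 9>0]
(B,Q,Z): not NE [P1→A gives 6>5; P2→P gives 9>8]
(B,R,X): not NE [P1→A gives 6>1; P2→P gives 9>3; P3→Y gives 6>4]
(B,R,Y): not NE [P1→A gives 6>3; P2→S gives 9>4]
(B,R,Z): not NE [P1→A gives 8>2; P2→P gives 9>5; P3→Y gives 6>5]
(B,S,X): not NE [P1→A gives 7>4; P2→P gives 9>0; P3→Z gives 5>3]
(B,S,Y): not NE [P1→A gives 7>2]
(B,S,Z): not NE [P1→A gives 9>6; P2→P gives 9>6]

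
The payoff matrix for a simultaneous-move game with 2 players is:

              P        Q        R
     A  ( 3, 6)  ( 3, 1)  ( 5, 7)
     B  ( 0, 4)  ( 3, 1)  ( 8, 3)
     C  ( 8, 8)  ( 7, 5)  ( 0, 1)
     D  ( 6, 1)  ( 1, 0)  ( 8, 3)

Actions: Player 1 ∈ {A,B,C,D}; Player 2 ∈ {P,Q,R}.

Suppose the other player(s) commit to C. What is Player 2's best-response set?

P2 best: {P}

u_2(P vs C) = 8
u_2(Q vs C) = 5
u_2(R vs C) = 1
max payoff 8 at {P}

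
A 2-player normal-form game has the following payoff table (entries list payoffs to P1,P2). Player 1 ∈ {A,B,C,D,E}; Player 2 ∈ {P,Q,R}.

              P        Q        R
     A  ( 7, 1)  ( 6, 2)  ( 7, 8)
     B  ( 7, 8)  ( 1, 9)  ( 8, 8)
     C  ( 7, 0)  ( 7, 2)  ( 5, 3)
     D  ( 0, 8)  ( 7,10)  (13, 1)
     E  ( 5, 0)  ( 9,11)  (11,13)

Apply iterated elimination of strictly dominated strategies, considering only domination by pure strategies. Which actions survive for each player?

P2 drop P (Q beats it: A:2>1 B:9>8 C:2>0 D:10>8 E:11>0)
P1 drop A (D beats it: Q:7>6 R:13>7)
P1 drop B (D beats it: Q:7>1 R:13>8)
P1 drop C (E beats it: Q:9>7 R:11>5)
P1→{D,E} P2→{Q,R}

IESDS → P1:{D,E} P2:{Q,R}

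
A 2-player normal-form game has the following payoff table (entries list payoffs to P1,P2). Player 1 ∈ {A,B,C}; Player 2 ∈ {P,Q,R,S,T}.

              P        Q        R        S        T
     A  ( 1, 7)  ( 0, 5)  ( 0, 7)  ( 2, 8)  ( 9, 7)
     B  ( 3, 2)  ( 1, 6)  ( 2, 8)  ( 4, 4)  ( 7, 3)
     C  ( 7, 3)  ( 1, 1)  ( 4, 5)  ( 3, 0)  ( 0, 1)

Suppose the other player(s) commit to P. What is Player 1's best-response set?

BR_1 = {C}

u_1(A vs P) = 1
u_1(B vs P) = 3
u_1(C vs P) = 7
max payoff 7 at {C}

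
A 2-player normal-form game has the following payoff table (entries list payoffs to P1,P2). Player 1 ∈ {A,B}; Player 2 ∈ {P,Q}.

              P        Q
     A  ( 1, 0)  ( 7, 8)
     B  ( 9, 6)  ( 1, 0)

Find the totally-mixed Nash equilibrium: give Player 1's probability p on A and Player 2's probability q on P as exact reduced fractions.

P1 mixes 3/7 on A; P2 mixes 3/7 on P

P1 indiff ⇒ q·1+(1-q)·7 = q·9+(1-q)·1 ⇒ q(-8) = (1-q)(-6) ⇒ q = 3/7
P2 indiff ⇒ p·0+(1-p)·6 = p·8+(1-p)·0 ⇒ p(-8) = (1-p)(-6) ⇒ p = 3/7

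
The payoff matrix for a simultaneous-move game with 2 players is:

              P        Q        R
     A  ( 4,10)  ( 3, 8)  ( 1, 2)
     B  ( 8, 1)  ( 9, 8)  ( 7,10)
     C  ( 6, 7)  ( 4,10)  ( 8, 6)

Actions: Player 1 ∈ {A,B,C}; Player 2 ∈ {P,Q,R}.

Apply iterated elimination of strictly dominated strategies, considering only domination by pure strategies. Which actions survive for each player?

P1 drop A (B beats it: P:8>4 Q:9>3 R:7>1)
P2 drop P (Q beats it: B:8>1 C:10>7)
P1→{B,C} P2→{Q,R}

IESDS → P1:{B,C} P2:{Q,R}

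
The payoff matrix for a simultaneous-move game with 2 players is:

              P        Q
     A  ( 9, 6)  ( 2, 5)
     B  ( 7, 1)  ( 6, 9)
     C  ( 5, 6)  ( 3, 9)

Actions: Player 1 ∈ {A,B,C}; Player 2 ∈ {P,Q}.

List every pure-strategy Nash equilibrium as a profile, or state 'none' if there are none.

PSNE = {(A,P), (B,Q)}

(A,P): NE
(A,Q): not NE [P1→B gives 6>2; P2→P gives 6>5]
(B,P): not NE [P1→A gives 9>7; P2→Q gives 9>1]
(B,Q): NE
(C,P): not NE [P1→A gives 9>5; P2→Q gives 9>6]
(C,Q): not NE [P1→B gives 6>3]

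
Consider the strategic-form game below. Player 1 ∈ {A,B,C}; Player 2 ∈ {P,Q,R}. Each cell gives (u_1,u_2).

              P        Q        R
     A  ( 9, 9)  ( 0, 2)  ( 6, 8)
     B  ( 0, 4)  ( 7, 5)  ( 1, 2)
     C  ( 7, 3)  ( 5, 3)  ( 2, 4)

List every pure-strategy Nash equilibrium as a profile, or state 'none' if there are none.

(A,P): NE
(A,Q): not NE [P1→B gives 7>0; P2→P gives 9>2]
(A,R): not NE [P2→P gives 9>8]
(B,P): not NE [P1→A gives 9>0; P2→Q gives 5>4]
(B,Q): NE
(B,R): not NE [P1→A gives 6>1; P2→Q gives 5>2]
(C,P): not NE [P1→A gives 9>7; P2→R gives 4>3]
(C,Q): not NE [P1→B gives 7>5; P2→R gives 4>3]
(C,R): not NE [P1→A gives 6>2]

Nash profiles: (A,P), (B,Q)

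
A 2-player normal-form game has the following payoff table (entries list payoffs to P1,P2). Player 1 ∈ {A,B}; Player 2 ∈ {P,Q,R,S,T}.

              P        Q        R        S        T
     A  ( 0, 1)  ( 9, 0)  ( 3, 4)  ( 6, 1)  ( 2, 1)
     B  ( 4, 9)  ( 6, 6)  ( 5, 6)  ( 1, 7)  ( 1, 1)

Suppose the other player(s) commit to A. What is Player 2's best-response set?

u_2(P vs A) = 1
u_2(Q vs A) = 0
u_2(R vs A) = 4
u_2(S vs A) = 1
u_2(T vs A) = 1
max payoff 4 at {R}

BR_2 = {R}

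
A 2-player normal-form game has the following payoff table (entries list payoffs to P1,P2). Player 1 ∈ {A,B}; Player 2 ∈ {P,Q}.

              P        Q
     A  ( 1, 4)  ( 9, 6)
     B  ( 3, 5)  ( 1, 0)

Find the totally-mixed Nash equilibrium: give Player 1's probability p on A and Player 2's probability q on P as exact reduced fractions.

P1 indiff ⇒ q·1+(1-q)·9 = q·3+(1-q)·1 ⇒ q(-2) = (1-q)(-8) ⇒ q = 4/5
P2 indiff ⇒ p·4+(1-p)·5 = p·6+(1-p)·0 ⇒ p(-2) = (1-p)(-5) ⇒ p = 5/7

P1 mixes 5/7 on A; P2 mixes 4/5 on P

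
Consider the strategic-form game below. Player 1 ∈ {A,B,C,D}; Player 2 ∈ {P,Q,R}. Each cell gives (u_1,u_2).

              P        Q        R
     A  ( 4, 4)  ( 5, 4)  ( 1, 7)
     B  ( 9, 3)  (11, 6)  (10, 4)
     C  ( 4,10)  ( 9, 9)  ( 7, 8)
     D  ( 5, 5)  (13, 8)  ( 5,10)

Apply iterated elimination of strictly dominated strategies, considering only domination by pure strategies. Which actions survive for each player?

P1 drop A (B beats it: P:9>4 Q:11>5 R:10>1)
P1 drop C (B beats it: P:9>4 Q:11>9 R:10>7)
P2 drop P (Q beats it: B:6>3 D:8>5)
P1→{B,D} P2→{Q,R}

IESDS → P1:{B,D} P2:{Q,R}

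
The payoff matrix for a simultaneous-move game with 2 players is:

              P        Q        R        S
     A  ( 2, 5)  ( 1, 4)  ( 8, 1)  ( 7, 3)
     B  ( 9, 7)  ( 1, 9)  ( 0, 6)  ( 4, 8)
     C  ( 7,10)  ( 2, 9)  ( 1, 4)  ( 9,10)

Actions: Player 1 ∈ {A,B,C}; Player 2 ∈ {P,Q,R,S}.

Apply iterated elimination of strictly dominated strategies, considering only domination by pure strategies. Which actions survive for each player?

P2 drop R (P beats it: A:5>1 B:7>6 C:10>4)
P1 drop A (C beats it: P:7>2 Q:2>1 S:9>7)
P1→{B,C} P2→{P,Q,S}

IESDS → P1:{B,C} P2:{P,Q,S}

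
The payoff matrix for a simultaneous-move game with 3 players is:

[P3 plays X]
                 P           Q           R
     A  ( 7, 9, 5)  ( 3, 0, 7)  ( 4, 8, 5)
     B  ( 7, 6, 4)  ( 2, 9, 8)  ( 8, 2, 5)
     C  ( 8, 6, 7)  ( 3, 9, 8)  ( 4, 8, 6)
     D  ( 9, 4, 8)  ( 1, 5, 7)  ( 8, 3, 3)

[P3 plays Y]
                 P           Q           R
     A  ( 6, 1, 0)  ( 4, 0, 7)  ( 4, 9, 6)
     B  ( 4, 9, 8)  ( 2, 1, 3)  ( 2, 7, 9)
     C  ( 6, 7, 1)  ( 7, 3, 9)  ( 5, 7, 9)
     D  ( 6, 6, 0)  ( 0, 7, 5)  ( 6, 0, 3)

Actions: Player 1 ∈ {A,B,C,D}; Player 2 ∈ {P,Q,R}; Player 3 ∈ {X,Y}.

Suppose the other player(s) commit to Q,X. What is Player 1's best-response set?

P1 best: {A,C}

u_1(A vs Q,X) = 3
u_1(B vs Q,X) = 2
u_1(C vs Q,X) = 3
u_1(D vs Q,X) = 1
max payoff 3 at {A,C}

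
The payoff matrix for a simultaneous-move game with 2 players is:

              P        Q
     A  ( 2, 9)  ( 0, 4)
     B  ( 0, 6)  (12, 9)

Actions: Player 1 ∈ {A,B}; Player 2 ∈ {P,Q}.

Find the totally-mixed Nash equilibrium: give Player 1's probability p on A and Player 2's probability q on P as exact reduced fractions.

P1 indiff ⇒ q·2+(1-q)·0 = q·0+(1-q)·12 ⇒ q(2) = (1-q)(12) ⇒ q = 6/7
P2 indiff ⇒ p·9+(1-p)·6 = p·4+(1-p)·9 ⇒ p(5) = (1-p)(3) ⇒ p = 3/8

p=3/8, q=6/7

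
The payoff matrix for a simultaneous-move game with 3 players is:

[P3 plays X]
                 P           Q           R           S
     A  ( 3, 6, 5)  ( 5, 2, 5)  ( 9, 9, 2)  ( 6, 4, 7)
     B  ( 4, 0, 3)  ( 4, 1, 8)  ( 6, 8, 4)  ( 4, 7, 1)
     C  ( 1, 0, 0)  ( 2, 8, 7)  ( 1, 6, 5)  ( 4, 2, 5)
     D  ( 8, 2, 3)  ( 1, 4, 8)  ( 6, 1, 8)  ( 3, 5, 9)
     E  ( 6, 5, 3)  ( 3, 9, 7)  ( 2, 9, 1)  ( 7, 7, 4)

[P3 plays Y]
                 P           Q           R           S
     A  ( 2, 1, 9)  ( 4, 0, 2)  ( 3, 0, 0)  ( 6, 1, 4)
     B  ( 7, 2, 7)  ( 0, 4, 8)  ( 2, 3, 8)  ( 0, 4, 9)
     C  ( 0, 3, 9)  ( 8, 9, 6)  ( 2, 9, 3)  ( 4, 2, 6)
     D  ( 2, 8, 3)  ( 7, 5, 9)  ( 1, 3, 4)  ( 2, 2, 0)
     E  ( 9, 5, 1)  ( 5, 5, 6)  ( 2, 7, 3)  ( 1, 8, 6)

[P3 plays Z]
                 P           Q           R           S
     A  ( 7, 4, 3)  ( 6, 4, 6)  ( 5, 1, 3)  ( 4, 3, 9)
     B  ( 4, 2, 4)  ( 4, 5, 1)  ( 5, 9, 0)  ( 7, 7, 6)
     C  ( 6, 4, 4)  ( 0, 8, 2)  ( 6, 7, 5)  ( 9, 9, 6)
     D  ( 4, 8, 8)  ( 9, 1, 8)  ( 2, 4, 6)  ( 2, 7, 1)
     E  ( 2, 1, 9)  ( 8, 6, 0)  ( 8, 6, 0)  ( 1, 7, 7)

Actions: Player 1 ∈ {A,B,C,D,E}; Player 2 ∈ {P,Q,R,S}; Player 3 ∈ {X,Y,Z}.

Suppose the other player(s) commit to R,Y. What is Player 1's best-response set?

u_1(A vs R,Y) = 3
u_1(B vs R,Y) = 2
u_1(C vs R,Y) = 2
u_1(D vs R,Y) = 1
u_1(E vs R,Y) = 2
max payoff 3 at {A}

argmax u_1 = {A}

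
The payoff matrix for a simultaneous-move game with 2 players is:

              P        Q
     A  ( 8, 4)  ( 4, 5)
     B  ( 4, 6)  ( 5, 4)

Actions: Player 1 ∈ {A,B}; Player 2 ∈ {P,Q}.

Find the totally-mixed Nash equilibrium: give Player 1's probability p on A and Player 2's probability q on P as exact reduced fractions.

P1 mixes 2/3 on A; P2 mixes 1/5 on P

P1 indiff ⇒ q·8+(1-q)·4 = q·4+(1-q)·5 ⇒ q(4) = (1-q)(1) ⇒ q = 1/5
P2 indiff ⇒ p·4+(1-p)·6 = p·5+(1-p)·4 ⇒ p(-1) = (1-p)(-2) ⇒ p = 2/3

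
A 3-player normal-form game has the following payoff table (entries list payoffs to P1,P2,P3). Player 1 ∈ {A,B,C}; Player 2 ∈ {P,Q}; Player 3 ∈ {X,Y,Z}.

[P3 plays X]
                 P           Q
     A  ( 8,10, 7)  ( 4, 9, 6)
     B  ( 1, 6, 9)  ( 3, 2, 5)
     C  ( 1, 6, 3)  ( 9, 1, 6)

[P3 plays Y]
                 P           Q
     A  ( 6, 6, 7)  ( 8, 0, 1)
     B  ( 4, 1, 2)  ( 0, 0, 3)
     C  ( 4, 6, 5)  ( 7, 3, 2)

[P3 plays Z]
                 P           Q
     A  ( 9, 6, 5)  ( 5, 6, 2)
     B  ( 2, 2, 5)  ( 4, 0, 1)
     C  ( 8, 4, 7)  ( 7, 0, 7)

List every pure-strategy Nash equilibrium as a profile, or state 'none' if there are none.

(A,P,X): NE
(A,P,Y): NE
(A,P,Z): not NE [P3→Y gives 7>5]
(A,Q,X): not NE [P1→C gives 9>4; P2→P gives 10>9]
(A,Q,Y): not NE [P2→P gives 6>0; P3→X gives 6>1]
(A,Q,Z): not NE [P1→C gives 7>5; P3→X gives 6>2]
(B,P,X): not NE [P1→A gives 8>1]
(B,P,Y): not NE [P1→A gives 6>4; P3→X gives 9>2]
(B,P,Z): not NE [P1→A gives 9>2; P3→X gives 9>5]
(B,Q,X): not NE [P1→C gives 9>3; P2→P gives 6>2]
(B,Q,Y): not NE [P1→A gives 8>0; P2→P gives 1>0; P3→X gives 5>3]
(B,Q,Z): not NE [P1→C gives 7>4; P2→P gives 2>0; P3→X gives 5>1]
(C,P,X): not NE [P1→A gives 8>1; P3→Z gives 7>3]
(C,P,Y): not NE [P1→A gives 6>4; P3→Z gives 7>5]
(C,P,Z): not NE [P1→A gives 9>8]
(C,Q,X): not NE [P2→P gives 6>1; P3→Z gives 7>6]
(C,Q,Y): not NE [P1→A gives 8>7; P2→P gives 6>3; P3→Z gives 7>2]
(C,Q,Z): not NE [P2→P gives 4>0]

NE set: (A,P,X), (A,P,Y)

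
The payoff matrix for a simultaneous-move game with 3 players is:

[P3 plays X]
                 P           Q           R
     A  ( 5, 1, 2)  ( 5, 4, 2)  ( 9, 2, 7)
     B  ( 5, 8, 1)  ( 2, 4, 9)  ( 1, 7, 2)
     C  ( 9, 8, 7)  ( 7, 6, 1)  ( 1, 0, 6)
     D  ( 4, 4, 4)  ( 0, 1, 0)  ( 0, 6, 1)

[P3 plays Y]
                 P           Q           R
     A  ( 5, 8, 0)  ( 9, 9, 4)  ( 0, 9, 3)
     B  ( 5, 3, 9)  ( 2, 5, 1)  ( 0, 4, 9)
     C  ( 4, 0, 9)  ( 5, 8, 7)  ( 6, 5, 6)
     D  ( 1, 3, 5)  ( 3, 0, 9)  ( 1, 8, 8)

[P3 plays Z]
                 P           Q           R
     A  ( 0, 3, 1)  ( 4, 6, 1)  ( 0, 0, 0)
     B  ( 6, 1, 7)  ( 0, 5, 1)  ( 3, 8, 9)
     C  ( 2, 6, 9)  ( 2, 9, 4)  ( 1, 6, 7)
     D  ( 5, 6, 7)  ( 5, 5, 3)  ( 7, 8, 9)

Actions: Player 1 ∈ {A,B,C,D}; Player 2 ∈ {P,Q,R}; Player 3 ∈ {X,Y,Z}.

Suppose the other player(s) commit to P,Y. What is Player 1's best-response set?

BR_1 = {A,B}

u_1(A vs P,Y) = 5
u_1(B vs P,Y) = 5
u_1(C vs P,Y) = 4
u_1(D vs P,Y) = 1
max payoff 5 at {A,B}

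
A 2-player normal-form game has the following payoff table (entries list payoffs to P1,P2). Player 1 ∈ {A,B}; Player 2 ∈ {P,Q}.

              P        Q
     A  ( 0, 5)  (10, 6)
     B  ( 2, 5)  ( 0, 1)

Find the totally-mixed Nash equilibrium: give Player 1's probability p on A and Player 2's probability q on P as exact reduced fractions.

P1 indiff ⇒ q·0+(1-q)·10 = q·2+(1-q)·0 ⇒ q(-2) = (1-q)(-10) ⇒ q = 5/6
P2 indiff ⇒ p·5+(1-p)·5 = p·6+(1-p)·1 ⇒ p(-1) = (1-p)(-4) ⇒ p = 4/5

p=4/5, q=5/6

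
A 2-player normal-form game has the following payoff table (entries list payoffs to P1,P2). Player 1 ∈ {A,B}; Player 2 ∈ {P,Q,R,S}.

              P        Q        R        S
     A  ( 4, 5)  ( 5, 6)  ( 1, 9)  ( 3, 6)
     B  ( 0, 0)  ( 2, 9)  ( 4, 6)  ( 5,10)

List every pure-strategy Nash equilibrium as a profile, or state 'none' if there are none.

(A,P): not NE [P2→R gives 9>5]
(A,Q): not NE [P2→R gives 9>6]
(A,R): not NE [P1→B gives 4>1]
(A,S): not NE [P1→B gives 5>3; P2→R gives 9>6]
(B,P): not NE [P1→A gives 4>0; P2→S gives 10>0]
(B,Q): not NE [P1→A gives 5>2; P2→S gives 10>9]
(B,R): not NE [P2→S gives 10>6]
(B,S): NE

NE set: (B,S)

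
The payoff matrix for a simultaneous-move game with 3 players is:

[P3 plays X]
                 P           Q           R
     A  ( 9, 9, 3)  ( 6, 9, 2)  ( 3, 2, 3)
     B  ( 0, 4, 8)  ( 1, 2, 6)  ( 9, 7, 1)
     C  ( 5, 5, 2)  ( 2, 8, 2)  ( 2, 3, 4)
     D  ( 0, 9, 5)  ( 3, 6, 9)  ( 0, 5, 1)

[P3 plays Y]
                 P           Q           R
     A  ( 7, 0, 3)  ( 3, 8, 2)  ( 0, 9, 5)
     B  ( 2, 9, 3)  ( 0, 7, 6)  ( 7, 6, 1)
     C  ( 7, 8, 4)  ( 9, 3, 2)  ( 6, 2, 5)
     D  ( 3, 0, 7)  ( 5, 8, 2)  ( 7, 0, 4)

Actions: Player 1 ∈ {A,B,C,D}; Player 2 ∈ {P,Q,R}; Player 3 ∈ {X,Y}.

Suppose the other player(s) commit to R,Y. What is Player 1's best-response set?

u_1(A vs R,Y) = 0
u_1(B vs R,Y) = 7
u_1(C vs R,Y) = 6
u_1(D vs R,Y) = 7
max payoff 7 at {B,D}

P1 best: {B,D}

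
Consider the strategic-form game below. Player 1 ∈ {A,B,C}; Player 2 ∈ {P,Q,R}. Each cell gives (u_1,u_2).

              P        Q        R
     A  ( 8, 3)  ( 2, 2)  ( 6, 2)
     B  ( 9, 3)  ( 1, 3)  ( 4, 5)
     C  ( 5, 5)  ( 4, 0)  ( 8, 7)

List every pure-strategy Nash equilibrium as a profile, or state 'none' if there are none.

NE set: (C,R)

(A,P): not NE [P1→B gives 9>8]
(A,Q): not NE [P1→C gives 4>2; P2→P gives 3>2]
(A,R): not NE [P1→C gives 8>6; P2→P gives 3>2]
(B,P): not NE [P2→R gives 5>3]
(B,Q): not NE [P1→C gives 4>1; P2→R gives 5>3]
(B,R): not NE [P1→C gives 8>4]
(C,P): not NE [P1→B gives 9>5; P2→R gives 7>5]
(C,Q): not NE [P2→R gives 7>0]
(C,R): NE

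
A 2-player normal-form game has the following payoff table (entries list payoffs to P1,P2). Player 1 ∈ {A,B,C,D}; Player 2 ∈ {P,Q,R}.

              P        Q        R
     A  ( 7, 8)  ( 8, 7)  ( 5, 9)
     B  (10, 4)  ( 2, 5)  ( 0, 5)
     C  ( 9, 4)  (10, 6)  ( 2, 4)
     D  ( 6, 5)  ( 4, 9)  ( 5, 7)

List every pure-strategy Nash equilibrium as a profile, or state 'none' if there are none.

(A,P): not NE [P1→B gives 10>7; P2→R gives 9>8]
(A,Q): not NE [P1→C gives 10>8; P2→R gives 9>7]
(A,R): NE
(B,P): not NE [P2→R gives 5>4]
(B,Q): not NE [P1→C gives 10>2]
(B,R): not NE [P1→D gives 5>0]
(C,P): not NE [P1→B gives 10>9; P2→Q gives 6>4]
(C,Q): NE
(C,R): not NE [P1→D gives 5>2; P2→Q gives 6>4]
(D,P): not NE [P1→B gives 10>6; P2→Q gives 9>5]
(D,Q): not NE [P1→C gives 10>4]
(D,R): not NE [P2→Q gives 9>7]

PSNE = {(A,R), (C,Q)}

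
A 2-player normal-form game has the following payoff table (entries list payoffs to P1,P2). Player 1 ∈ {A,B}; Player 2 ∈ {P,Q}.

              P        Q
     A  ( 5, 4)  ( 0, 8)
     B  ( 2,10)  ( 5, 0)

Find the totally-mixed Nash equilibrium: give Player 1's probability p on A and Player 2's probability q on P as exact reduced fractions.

P1 indiff ⇒ q·5+(1-q)·0 = q·2+(1-q)·5 ⇒ q(3) = (1-q)(5) ⇒ q = 5/8
P2 indiff ⇒ p·4+(1-p)·10 = p·8+(1-p)·0 ⇒ p(-4) = (1-p)(-10) ⇒ p = 5/7

(p,q) = (5/7, 5/8)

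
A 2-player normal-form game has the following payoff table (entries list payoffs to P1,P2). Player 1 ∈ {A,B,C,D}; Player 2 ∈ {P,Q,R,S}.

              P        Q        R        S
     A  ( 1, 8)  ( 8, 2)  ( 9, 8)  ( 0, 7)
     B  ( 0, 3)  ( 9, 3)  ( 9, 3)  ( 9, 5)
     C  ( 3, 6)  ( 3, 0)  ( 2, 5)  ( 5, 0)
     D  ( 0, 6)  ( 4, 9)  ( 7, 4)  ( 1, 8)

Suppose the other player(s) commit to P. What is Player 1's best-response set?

u_1(A vs P) = 1
u_1(B vs P) = 0
u_1(C vs P) = 3
u_1(D vs P) = 0
max payoff 3 at {C}

P1 best: {C}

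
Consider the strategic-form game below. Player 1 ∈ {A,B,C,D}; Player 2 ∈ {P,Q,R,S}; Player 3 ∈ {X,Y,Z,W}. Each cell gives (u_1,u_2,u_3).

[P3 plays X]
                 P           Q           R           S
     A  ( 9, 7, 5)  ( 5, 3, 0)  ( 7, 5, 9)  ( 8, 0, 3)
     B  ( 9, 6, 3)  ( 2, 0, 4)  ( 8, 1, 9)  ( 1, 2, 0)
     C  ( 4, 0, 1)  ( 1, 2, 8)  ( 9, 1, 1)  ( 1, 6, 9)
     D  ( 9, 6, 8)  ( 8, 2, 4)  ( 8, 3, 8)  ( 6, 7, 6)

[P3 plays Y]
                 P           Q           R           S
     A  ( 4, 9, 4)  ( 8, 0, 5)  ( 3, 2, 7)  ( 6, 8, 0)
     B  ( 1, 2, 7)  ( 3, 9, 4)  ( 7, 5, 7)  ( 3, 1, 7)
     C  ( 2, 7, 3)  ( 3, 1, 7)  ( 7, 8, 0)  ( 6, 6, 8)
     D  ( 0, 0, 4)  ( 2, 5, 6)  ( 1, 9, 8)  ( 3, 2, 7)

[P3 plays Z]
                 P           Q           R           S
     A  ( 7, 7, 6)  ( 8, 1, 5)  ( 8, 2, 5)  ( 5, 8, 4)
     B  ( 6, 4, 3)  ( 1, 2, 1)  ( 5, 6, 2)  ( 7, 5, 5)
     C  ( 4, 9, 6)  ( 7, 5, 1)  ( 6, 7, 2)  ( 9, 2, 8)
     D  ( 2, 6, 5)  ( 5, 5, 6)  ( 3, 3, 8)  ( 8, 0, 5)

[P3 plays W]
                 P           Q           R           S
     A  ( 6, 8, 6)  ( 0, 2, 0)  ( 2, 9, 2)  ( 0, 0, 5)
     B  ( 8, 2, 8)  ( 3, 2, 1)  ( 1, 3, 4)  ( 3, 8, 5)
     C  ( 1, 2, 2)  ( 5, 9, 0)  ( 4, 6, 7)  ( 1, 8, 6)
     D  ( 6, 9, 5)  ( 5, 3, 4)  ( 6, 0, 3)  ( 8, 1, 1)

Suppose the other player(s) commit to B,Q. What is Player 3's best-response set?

BR_3 = {X,Y}

u_3(X vs B,Q) = 4
u_3(Y vs B,Q) = 4
u_3(Z vs B,Q) = 1
u_3(W vs B,Q) = 1
max payoff 4 at {X,Y}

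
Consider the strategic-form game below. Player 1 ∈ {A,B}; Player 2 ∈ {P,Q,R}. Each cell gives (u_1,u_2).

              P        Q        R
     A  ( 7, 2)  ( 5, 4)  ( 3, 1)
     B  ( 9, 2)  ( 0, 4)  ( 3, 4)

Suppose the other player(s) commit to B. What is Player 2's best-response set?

argmax u_2 = {Q,R}

u_2(P vs B) = 2
u_2(Q vs B) = 4
u_2(R vs B) = 4
max payoff 4 at {Q,R}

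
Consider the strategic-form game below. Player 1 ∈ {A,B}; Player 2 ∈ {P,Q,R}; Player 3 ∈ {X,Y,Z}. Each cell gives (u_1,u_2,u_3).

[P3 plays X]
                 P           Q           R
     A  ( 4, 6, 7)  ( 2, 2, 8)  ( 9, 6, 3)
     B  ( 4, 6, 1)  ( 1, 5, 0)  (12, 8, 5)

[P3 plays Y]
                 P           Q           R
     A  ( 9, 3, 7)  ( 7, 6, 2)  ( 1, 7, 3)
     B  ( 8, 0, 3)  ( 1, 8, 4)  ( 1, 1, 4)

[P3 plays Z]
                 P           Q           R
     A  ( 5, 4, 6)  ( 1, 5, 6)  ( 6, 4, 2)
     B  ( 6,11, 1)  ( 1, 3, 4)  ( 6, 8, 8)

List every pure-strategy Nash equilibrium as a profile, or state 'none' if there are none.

Nash profiles: (A,P,X), (A,R,Y)

(A,P,X): NE
(A,P,Y): not NE [P2→R gives 7>3]
(A,P,Z): not NE [P1→B gives 6>5; P2→Q gives 5>4; P3→Y gives 7>6]
(A,Q,X): not NE [P2→R gives 6>2]
(A,Q,Y): not NE [P2→R gives 7>6; P3→X gives 8>2]
(A,Q,Z): not NE [P3→X gives 8>6]
(A,R,X): not NE [P1→B gives 12>9]
(A,R,Y): NE
(A,R,Z): not NE [P2→Q gives 5>4; P3→Y gives 3>2]
(B,P,X): not NE [P2→R gives 8>6; P3→Y gives 3>1]
(B,P,Y): not NE [P1→A gives 9>8; P2→Q gives 8>0]
(B,P,Z): not NE [P3→Y gives 3>1]
(B,Q,X): not NE [P1→A gives 2>1; P2→R gives 8>5; P3→Z gives 4>0]
(B,Q,Y): not NE [P1→A gives 7>1]
(B,Q,Z): not NE [P2→P gives 11>3]
(B,R,X): not NE [P3→Z gives 8>5]
(B,R,Y): not NE [P2→Q gives 8>1; P3→Z gives 8>4]
(B,R,Z): not NE [P2→P gives 11>8]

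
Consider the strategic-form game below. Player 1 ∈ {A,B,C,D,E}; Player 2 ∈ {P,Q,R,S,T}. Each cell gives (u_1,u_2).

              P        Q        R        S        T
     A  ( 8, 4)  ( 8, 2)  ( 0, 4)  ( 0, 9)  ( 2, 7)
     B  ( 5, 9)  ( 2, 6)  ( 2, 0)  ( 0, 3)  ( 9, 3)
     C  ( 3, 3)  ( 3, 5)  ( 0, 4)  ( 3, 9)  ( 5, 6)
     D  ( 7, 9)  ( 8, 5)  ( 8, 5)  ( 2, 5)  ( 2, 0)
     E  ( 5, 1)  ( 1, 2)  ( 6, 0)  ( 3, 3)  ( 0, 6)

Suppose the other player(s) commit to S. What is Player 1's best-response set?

u_1(A vs S) = 0
u_1(B vs S) = 0
u_1(C vs S) = 3
u_1(D vs S) = 2
u_1(E vs S) = 3
max payoff 3 at {C,E}

argmax u_1 = {C,E}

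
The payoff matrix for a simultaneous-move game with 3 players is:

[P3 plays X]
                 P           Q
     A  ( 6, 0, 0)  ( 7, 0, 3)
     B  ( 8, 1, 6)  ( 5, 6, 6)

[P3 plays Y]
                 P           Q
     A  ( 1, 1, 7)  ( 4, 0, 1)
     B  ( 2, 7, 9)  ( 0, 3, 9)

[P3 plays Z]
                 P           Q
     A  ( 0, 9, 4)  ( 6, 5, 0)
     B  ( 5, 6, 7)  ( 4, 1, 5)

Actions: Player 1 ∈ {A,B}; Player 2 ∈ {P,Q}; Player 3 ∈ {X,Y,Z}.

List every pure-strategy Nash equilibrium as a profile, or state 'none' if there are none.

PSNE = {(A,Q,X), (B,P,Y)}

(A,P,X): not NE [P1→B gives 8>6; P3→Y gives 7>0]
(A,P,Y): not NE [P1→B gives 2>1]
(A,P,Z): not NE [P1→B gives 5>0; P3→Y gives 7>4]
(A,Q,X): NE
(A,Q,Y): not NE [P2→P gives 1>0; P3→X gives 3>1]
(A,Q,Z): not NE [P2→P gives 9>5; P3→X gives 3>0]
(B,P,X): not NE [P2→Q gives 6>1; P3→Y gives 9>6]
(B,P,Y): NE
(B,P,Z): not NE [P3→Y gives 9>7]
(B,Q,X): not NE [P1→A gives 7>5; P3→Y gives 9>6]
(B,Q,Y): not NE [P1→A gives 4>0; P2→P gives 7>3]
(B,Q,Z): not NE [P1→A gives 6>4; P2→P gives 6>1; P3→Y gives 9>5]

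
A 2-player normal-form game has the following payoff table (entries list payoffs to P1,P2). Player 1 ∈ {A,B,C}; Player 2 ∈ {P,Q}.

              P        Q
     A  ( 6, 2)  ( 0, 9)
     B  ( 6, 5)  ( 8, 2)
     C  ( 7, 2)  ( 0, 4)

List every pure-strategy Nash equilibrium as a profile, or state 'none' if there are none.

No pure NE.

(A,P): not NE [P1→C gives 7>6; P2→Q gives 9>2]
(A,Q): not NE [P1→B gives 8>0]
(B,P): not NE [P1→C gives 7>6]
(B,Q): not NE [P2→P gives 5>2]
(C,P): not NE [P2→Q gives 4>2]
(C,Q): not NE [P1→B gives 8>0]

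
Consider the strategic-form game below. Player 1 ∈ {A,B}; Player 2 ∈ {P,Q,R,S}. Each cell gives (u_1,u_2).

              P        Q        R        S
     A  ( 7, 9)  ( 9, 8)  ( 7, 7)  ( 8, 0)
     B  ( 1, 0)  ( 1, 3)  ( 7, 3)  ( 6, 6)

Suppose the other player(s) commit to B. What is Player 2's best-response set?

BR_2 = {S}

u_2(P vs B) = 0
u_2(Q vs B) = 3
u_2(R vs B) = 3
u_2(S vs B) = 6
max payoff 6 at {S}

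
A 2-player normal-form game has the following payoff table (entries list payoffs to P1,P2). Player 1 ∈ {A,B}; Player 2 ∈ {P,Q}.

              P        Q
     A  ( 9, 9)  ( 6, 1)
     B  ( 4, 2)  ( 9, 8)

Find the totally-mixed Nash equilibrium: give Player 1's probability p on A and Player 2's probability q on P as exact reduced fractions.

P1 indiff ⇒ q·9+(1-q)·6 = q·4+(1-q)·9 ⇒ q(5) = (1-q)(3) ⇒ q = 3/8
P2 indiff ⇒ p·9+(1-p)·2 = p·1+(1-p)·8 ⇒ p(8) = (1-p)(6) ⇒ p = 3/7

P1 mixes 3/7 on A; P2 mixes 3/8 on P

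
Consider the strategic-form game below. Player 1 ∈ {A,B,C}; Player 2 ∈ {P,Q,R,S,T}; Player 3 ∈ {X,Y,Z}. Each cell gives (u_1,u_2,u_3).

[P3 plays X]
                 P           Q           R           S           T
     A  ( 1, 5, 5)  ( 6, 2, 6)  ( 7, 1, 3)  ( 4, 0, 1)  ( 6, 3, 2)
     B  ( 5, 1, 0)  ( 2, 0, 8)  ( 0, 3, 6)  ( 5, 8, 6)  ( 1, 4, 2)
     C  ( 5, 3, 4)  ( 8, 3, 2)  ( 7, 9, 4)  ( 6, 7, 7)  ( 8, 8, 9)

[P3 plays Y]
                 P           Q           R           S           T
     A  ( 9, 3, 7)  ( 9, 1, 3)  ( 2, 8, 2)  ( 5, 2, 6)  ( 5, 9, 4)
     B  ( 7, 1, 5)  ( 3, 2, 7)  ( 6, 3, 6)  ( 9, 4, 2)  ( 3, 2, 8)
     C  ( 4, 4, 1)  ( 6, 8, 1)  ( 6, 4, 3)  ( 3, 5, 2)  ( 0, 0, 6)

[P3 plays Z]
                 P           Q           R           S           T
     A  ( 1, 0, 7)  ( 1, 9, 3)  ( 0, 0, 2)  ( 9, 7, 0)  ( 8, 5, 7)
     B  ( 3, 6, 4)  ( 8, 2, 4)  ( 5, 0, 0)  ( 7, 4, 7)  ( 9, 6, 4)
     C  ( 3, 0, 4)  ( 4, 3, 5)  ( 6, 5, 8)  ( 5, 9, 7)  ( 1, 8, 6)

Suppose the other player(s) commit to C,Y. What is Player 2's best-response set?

P2 best: {Q}

u_2(P vs C,Y) = 4
u_2(Q vs C,Y) = 8
u_2(R vs C,Y) = 4
u_2(S vs C,Y) = 5
u_2(T vs C,Y) = 0
max payoff 8 at {Q}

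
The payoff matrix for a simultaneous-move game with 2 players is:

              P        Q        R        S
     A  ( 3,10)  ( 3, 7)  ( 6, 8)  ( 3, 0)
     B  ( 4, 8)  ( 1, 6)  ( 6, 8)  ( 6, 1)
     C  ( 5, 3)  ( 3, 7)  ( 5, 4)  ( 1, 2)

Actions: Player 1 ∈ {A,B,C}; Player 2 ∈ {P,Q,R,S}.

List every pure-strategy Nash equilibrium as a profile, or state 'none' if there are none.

NE set: (B,R), (C,Q)

(A,P): not NE [P1→C gives 5>3]
(A,Q): not NE [P2→P gives 10>7]
(A,R): not NE [P2→P gives 10>8]
(A,S): not NE [P1→B gives 6>3; P2→P gives 10>0]
(B,P): not NE [P1→C gives 5>4]
(B,Q): not NE [P1→C gives 3>1; P2→R gives 8>6]
(B,R): NE
(B,S): not NE [P2→R gives 8>1]
(C,P): not NE [P2→Q gives 7>3]
(C,Q): NE
(C,R): not NE [P1→B gives 6>5; P2→Q gives 7>4]
(C,S): not NE [P1→B gives 6>1; P2→Q gives 7>2]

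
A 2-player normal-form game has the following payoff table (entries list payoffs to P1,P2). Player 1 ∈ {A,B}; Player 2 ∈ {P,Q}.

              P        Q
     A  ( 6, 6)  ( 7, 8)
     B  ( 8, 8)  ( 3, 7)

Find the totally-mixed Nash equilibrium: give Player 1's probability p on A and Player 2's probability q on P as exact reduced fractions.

P1 mixes 1/3 on A; P2 mixes 2/3 on P

P1 indiff ⇒ q·6+(1-q)·7 = q·8+(1-q)·3 ⇒ q(-2) = (1-q)(-4) ⇒ q = 2/3
P2 indiff ⇒ p·6+(1-p)·8 = p·8+(1-p)·7 ⇒ p(-2) = (1-p)(-1) ⇒ p = 1/3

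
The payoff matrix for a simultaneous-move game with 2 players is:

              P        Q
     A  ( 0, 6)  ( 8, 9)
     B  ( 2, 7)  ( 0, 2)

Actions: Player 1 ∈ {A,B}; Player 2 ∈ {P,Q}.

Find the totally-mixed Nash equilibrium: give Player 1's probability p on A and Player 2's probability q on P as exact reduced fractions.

P1 indiff ⇒ q·0+(1-q)·8 = q·2+(1-q)·0 ⇒ q(-2) = (1-q)(-8) ⇒ q = 4/5
P2 indiff ⇒ p·6+(1-p)·7 = p·9+(1-p)·2 ⇒ p(-3) = (1-p)(-5) ⇒ p = 5/8

p=5/8, q=4/5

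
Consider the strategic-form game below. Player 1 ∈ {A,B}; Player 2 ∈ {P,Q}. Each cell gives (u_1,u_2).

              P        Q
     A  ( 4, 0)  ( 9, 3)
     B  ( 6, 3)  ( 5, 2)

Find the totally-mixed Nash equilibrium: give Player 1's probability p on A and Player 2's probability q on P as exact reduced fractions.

p=1/4, q=2/3

P1 indiff ⇒ q·4+(1-q)·9 = q·6+(1-q)·5 ⇒ q(-2) = (1-q)(-4) ⇒ q = 2/3
P2 indiff ⇒ p·0+(1-p)·3 = p·3+(1-p)·2 ⇒ p(-3) = (1-p)(-1) ⇒ p = 1/4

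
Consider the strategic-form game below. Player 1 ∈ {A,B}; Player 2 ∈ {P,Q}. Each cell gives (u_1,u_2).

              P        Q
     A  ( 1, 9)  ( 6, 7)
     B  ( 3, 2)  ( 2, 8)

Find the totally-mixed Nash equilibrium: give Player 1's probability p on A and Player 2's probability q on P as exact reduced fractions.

P1 mixes 3/4 on A; P2 mixes 2/3 on P

P1 indiff ⇒ q·1+(1-q)·6 = q·3+(1-q)·2 ⇒ q(-2) = (1-q)(-4) ⇒ q = 2/3
P2 indiff ⇒ p·9+(1-p)·2 = p·7+(1-p)·8 ⇒ p(2) = (1-p)(6) ⇒ p = 3/4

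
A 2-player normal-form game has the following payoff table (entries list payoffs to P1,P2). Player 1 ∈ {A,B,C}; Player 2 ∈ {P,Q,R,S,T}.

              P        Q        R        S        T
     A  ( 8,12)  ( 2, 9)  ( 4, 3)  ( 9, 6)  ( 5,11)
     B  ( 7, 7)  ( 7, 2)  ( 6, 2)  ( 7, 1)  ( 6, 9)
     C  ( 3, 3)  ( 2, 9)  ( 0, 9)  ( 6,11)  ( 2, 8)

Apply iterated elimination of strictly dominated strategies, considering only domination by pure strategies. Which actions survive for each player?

Remaining: P1:{A,B} P2:{P,T}

P1 drop C (B beats it: P:7>3 Q:7>2 R:6>0 S:7>6 T:6>2)
P2 drop Q (P beats it: A:12>9 B:7>2)
P2 drop R (P beats it: A:12>3 B:7>2)
P2 drop S (P beats it: A:12>6 B:7>1)
P1→{A,B} P2→{P,T}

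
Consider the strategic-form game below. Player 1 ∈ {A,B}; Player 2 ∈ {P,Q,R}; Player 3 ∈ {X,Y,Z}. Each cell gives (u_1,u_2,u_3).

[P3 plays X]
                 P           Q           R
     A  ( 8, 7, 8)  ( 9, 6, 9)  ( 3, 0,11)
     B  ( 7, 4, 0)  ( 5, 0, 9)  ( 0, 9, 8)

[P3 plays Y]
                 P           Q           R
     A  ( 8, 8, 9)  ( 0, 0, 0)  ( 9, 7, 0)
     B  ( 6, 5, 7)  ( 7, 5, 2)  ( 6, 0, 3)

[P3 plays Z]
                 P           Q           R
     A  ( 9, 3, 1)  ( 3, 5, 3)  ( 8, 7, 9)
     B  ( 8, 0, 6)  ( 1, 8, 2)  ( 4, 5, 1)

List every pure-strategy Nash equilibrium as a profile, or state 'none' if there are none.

PSNE = {(A,P,Y)}

(A,P,X): not NE [P3→Y gives 9>8]
(A,P,Y): NE
(A,P,Z): not NE [P2→R gives 7>3; P3→Y gives 9>1]
(A,Q,X): not NE [P2→P gives 7>6]
(A,Q,Y): not NE [P1→B gives 7>0; P2→P gives 8>0; P3→X gives 9>0]
(A,Q,Z): not NE [P2→R gives 7>5; P3→X gives 9>3]
(A,R,X): not NE [P2→P gives 7>0]
(A,R,Y): not NE [P2→P gives 8>7; P3→X gives 11>0]
(A,R,Z): not NE [P3→X gives 11>9]
(B,P,X): not NE [P1→A gives 8>7; P2→R gives 9>4; P3→Y gives 7>0]
(B,P,Y): not NE [P1→A gives 8>6]
(B,P,Z): not NE [P1→A gives 9>8; P2→Q gives 8>0; P3→Y gives 7>6]
(B,Q,X): not NE [P1→A gives 9>5; P2→R gives 9>0]
(B,Q,Y): not NE [P3→X gives 9>2]
(B,Q,Z): not NE [P1→A gives 3>1; P3→X gives 9>2]
(B,R,X): not NE [P1→A gives 3>0]
(B,R,Y): not NE [P1→A gives 9>6; P2→Q gives 5>0; P3→X gives 8>3]
(B,R,Z): not NE [P1→A gives 8>4; P2→Q gives 8>5; P3→X gives 8>1]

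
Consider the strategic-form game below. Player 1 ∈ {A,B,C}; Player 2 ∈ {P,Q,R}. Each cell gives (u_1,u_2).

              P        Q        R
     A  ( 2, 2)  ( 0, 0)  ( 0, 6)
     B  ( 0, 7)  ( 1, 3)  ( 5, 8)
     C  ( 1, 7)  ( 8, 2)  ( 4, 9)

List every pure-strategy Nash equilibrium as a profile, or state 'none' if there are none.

NE set: (B,R)

(A,P): not NE [P2→R gives 6>2]
(A,Q): not NE [P1→C gives 8>0; P2→R gives 6>0]
(A,R): not NE [P1→B gives 5>0]
(B,P): not NE [P1→A gives 2>0; P2→R gives 8>7]
(B,Q): not NE [P1→C gives 8>1; P2→R gives 8>3]
(B,R): NE
(C,P): not NE [P1→A gives 2>1; P2→R gives 9>7]
(C,Q): not NE [P2→R gives 9>2]
(C,R): not NE [P1→B gives 5>4]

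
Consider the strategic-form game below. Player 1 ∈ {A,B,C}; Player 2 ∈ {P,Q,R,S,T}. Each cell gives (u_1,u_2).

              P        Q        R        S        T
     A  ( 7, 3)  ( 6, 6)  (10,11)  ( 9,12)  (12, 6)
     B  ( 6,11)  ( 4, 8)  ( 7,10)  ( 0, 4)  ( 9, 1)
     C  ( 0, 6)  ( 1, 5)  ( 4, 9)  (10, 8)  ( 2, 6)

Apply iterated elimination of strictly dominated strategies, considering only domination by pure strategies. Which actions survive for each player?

P1 drop B (A beats it: P:7>6 Q:6>4 R:10>7 S:9>0 T:12>9)
P2 drop P (R beats it: A:11>3 C:9>6)
P2 drop Q (R beats it: A:11>6 C:9>5)
P2 drop T (R beats it: A:11>6 C:9>6)
P1→{A,C} P2→{R,S}

Survivors P1:{A,C} P2:{R,S}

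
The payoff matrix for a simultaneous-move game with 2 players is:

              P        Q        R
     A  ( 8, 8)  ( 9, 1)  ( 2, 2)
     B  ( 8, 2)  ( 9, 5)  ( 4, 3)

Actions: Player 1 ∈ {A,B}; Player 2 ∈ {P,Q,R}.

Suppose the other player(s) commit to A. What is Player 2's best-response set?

P2 best: {P}

u_2(P vs A) = 8
u_2(Q vs A) = 1
u_2(R vs A) = 2
max payoff 8 at {P}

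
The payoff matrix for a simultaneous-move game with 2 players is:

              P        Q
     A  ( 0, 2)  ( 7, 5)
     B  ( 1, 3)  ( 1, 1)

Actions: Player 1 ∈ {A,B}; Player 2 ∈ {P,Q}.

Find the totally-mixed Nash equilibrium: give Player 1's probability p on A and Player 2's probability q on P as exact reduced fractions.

P1 indiff ⇒ q·0+(1-q)·7 = q·1+(1-q)·1 ⇒ q(-1) = (1-q)(-6) ⇒ q = 6/7
P2 indiff ⇒ p·2+(1-p)·3 = p·5+(1-p)·1 ⇒ p(-3) = (1-p)(-2) ⇒ p = 2/5

P1 mixes 2/5 on A; P2 mixes 6/7 on P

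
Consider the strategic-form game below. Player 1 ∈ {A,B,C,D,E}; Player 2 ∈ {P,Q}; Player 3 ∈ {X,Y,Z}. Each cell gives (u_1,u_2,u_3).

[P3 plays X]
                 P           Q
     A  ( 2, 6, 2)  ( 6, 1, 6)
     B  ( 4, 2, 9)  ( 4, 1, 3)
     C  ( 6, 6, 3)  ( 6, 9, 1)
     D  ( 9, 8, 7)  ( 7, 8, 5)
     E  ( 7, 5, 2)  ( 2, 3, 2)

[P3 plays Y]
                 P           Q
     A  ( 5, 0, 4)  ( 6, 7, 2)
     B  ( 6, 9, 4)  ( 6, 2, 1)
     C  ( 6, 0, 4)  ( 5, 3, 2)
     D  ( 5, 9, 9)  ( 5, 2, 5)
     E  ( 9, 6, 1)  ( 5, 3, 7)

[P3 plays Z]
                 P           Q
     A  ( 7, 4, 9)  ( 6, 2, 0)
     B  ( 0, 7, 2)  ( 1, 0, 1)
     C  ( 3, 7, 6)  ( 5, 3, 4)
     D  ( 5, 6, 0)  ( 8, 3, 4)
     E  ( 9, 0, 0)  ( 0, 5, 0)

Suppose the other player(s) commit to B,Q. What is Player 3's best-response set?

argmax u_3 = {X}

u_3(X vs B,Q) = 3
u_3(Y vs B,Q) = 1
u_3(Z vs B,Q) = 1
max payoff 3 at {X}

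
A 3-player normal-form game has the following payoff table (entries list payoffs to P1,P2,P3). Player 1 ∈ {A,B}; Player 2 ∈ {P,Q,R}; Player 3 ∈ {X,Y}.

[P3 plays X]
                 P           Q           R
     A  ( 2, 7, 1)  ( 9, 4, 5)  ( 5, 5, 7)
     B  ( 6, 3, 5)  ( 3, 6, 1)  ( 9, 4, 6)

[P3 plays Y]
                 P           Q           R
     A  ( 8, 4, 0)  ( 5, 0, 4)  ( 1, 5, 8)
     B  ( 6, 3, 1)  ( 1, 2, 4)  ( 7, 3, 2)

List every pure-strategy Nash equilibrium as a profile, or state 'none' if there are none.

(A,P,X): not NE [P1→B gives 6>2]
(A,P,Y): not NE [P2→R gives 5>4; P3→X gives 1>0]
(A,Q,X): not NE [P2→P gives 7>4]
(A,Q,Y): not NE [P2→R gives 5>0; P3→X gives 5>4]
(A,R,X): not NE [P1→B gives 9>5; P2→P gives 7>5; P3→Y gives 8>7]
(A,R,Y): not NE [P1→B gives 7>1]
(B,P,X): not NE [P2→Q gives 6>3]
(B,P,Y): not NE [P1→A gives 8>6; P3→X gives 5>1]
(B,Q,X): not NE [P1→A gives 9>3; P3→Y gives 4>1]
(B,Q,Y): not NE [P1→A gives 5>1; P2→R gives 3>2]
(B,R,X): not NE [P2→Q gives 6>4]
(B,R,Y): not NE [P3→X gives 6>2]

PSNE: ∅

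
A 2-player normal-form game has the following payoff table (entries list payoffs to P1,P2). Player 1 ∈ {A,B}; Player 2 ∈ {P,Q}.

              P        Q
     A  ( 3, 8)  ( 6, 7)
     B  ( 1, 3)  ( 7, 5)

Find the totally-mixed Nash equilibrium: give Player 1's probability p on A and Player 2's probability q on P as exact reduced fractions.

P1 indiff ⇒ q·3+(1-q)·6 = q·1+(1-q)·7 ⇒ q(2) = (1-q)(1) ⇒ q = 1/3
P2 indiff ⇒ p·8+(1-p)·3 = p·7+(1-p)·5 ⇒ p(1) = (1-p)(2) ⇒ p = 2/3

p=2/3, q=1/3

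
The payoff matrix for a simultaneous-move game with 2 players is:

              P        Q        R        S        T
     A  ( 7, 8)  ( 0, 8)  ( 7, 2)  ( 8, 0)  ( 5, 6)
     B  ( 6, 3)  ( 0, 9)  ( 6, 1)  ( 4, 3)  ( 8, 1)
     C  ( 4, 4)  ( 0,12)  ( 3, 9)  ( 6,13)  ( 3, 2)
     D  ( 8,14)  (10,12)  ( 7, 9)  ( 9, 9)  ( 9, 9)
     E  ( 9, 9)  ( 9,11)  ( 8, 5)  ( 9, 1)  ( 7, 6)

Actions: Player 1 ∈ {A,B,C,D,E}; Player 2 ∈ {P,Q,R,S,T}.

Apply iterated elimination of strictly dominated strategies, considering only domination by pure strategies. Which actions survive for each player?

P1 drop A (E beats it: P:9>7 Q:9>0 R:8>7 S:9>8 T:7>5)
P1 drop B (D beats it: P:8>6 Q:10>0 R:7>6 S:9>4 T:9>8)
P1 drop C (D beats it: P:8>4 Q:10>0 R:7>3 S:9>6 T:9>3)
P2 drop R (P beats it: D:14>9 E:9>5)
P2 drop S (P beats it: D:14>9 E:9>1)
P2 drop T (P beats it: D:14>9 E:9>6)
P1→{D,E} P2→{P,Q}

Survivors P1:{D,E} P2:{P,Q}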